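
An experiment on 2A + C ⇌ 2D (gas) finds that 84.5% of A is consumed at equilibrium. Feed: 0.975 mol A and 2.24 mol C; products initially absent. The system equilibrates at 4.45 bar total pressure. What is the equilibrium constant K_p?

K_p = 10.2 bar^-1

Take 0.975 mol A as basis and let X be its fractional conversion, so ξ = 0.487X.
Species balance: n_A = 0.975 − 0.975X; n_C = 2.24 − 0.487X; n_D = 0.975X.
n_T = Σnᵢ = 3.22 − 0.487X.
At X = 0.845: n_A = 0.151, n_C = 1.83, n_D = 0.824, n_T = 2.8.
p_i = (n_i/n_T)·P. K_p = p_D^2 / (p_A^2 p_C) = 10.2 bar^-1.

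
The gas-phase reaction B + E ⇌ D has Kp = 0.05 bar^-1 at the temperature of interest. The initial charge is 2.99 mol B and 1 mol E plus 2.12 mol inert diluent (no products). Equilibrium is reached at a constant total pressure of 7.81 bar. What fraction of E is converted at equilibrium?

X = 0.157

Basis: 1 mol E initially; let X = conversion of E. Extent ξ = X.
Moles: n_B = 2.99 − X; n_E = 1 − X; n_D = X; n_I = 2.12 (inert).
n_T = Σnᵢ = 6.11 − X.
With p_i = (n_i/n_T)P, Kp = p_D / (p_B p_E).
Substituting and setting equal to 0.05 bar^-1 gives a polynomial in X; the root in (0,1) is X = 0.157.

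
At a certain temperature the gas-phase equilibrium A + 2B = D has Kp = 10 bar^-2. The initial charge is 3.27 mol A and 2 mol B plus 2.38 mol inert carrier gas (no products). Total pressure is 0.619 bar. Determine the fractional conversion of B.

Basis: 2 mol B initially; let X = conversion of B. Extent ξ = X.
Species balance: n_A = 3.27 − X; n_B = 2 − 2X; n_D = X; n_I = 2.38 (inert).
Total moles n_T = 7.65 − 2X.
Mole fractions y_i = n_i/n_T; Kp = p_D / (p_A p_B^2) with p_i = y_i·P.
Setting this equal to 10 bar^-2 and taking the physical root (0 < X < 1) gives X = 0.370.

X = 0.370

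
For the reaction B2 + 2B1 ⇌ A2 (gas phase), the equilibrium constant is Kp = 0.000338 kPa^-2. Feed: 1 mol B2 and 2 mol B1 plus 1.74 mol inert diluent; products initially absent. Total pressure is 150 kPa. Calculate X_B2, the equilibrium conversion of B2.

Let X = conversion of B2 (basis 1 mol B2); extent of reaction ξ = X.
Species balance: n_B2 = 1 − X; n_B1 = 2 − 2X; n_A2 = X; n_I = 1.74 (inert).
n_T = Σnᵢ = 4.74 − 2X.
Mole fractions y_i = n_i/n_T; Kp = p_A2 / (p_B2 p_B1^2) with p_i = y_i·P.
Setting this equal to 0.000338 kPa^-2 and taking the physical root (0 < X < 1) gives X = 0.409.

X = 0.409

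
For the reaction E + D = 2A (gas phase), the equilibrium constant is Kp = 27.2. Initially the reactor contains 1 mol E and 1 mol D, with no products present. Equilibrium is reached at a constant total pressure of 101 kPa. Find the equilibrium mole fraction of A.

y_A = 0.723

Basis: 1 mol E initially; let X = conversion of E. Extent ξ = X.
Species balance: n_E = 1 − X; n_D = 1 − X; n_A = 2X.
Since Δν = 0, n_T = 2 throughout.
With p_i = (n_i/n_T)P, Kp = p_A^2 / (p_E p_D).
Substituting and setting equal to 27.2 gives a polynomial in X; the root in (0,1) is X = 0.723.
Then n_A = 1.45, n_T = 2, so y_A = 0.723.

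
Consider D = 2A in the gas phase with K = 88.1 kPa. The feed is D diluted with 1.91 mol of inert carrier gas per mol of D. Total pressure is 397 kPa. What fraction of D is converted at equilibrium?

X = 0.344

Basis: 1 mol D initially; let X = conversion of D. Extent ξ = X.
Moles: n_D = 1 − X; n_A = 2X; n_I = 1.91 (inert).
Total moles n_T = 2.91 + X.
With p_i = (n_i/n_T)P, K = p_A^2 / (p_D).
This yields a degree-2 equation in X; solving on (0,1), X = 0.344.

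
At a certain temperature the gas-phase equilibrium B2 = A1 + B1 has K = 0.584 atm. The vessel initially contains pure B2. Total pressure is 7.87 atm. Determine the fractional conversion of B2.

Basis: 1 mol B2 initially; let X = conversion of B2. Extent ξ = X.
At extent ξ: n_B2 = 1 − X; n_A1 = X; n_B1 = X.
n_T = Σnᵢ = 1 + X.
Mole fractions y_i = n_i/n_T; K = p_A1 p_B1 / (p_B2) with p_i = y_i·P.
Equating to 0.584 atm and solving on 0 < X < 1: X = 0.263.

X = 0.263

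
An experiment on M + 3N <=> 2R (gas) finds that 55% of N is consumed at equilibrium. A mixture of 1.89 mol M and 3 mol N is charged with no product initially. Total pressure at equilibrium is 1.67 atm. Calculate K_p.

K_p = 1.89 atm^-2

Take 3 mol N as basis and let X be its fractional conversion, so ξ = X.
At extent ξ: n_M = 1.89 − X; n_N = 3 − 3X; n_R = 2X.
n_T = Σnᵢ = 4.89 − 2X.
At X = 0.55: n_M = 1.34, n_N = 1.35, n_R = 1.1, n_T = 3.79.
p_i = (n_i/n_T)·P. K_p = p_R^2 / (p_M p_N^3) = 1.89 atm^-2.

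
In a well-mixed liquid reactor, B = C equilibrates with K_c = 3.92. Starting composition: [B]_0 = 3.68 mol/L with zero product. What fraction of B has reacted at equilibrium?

Let X = conversion of B; extent ξ = 3.68·X mol/L.
Concentrations: [B] = 3.68 − 3.68X; [C] = 3.68X.
K_c = [C] / ([B]).
Solving K_c = 3.92 for X ∈ (0,1): X = 0.797.

X = 0.797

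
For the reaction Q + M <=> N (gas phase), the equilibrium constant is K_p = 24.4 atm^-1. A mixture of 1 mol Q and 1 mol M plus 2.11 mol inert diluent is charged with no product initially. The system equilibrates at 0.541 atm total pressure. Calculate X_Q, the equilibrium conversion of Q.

Let X = conversion of Q (basis 1 mol Q); extent of reaction ξ = X.
Moles: n_Q = 1 − X; n_M = 1 − X; n_N = X; n_I = 2.11 (inert).
Summing: n_T = 4.11 − X.
With p_i = (n_i/n_T)P, K_p = p_N / (p_Q p_M).
Setting this equal to 24.4 atm^-1 and taking the physical root (0 < X < 1) gives X = 0.600.

X = 0.600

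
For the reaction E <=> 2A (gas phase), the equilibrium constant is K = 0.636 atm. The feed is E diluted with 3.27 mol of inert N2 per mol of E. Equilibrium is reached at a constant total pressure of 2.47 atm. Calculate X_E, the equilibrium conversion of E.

X = 0.419

Basis: 1 mol E initially; let X = conversion of E. Extent ξ = X.
Species balance: n_E = 1 − X; n_A = 2X; n_I = 3.27 (inert).
Total moles n_T = 4.27 + X.
With p_i = (n_i/n_T)P, K = p_A^2 / (p_E).
Setting this equal to 0.636 atm and taking the physical root (0 < X < 1) gives X = 0.419.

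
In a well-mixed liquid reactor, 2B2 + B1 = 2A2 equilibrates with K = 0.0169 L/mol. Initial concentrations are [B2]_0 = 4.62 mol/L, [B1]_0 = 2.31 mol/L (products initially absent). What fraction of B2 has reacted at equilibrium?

Let X = conversion of B2; extent ξ = 4.62X/2 mol/L.
Concentrations: [B2] = 4.62 − 4.62X; [B1] = 2.31 − 2.31X; [A2] = 4.62X.
K = [A2]^2 / ([B2]^2 [B1]).
Equating to 0.0169 L/mol: the physical root is X = 0.154.

X = 0.154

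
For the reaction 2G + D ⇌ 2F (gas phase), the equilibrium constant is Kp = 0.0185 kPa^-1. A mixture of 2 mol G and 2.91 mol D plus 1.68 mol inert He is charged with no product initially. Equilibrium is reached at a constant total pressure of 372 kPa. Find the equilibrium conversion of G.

Basis: 2 mol G initially; let X = conversion of G. Extent ξ = X.
At extent ξ: n_G = 2 − 2X; n_D = 2.91 − X; n_F = 2X; n_I = 1.68 (inert).
Summing: n_T = 6.59 − X.
y_i = n_i/n_T, p_i = y_i·P. Kp = p_F^2 / (p_G^2 p_D).
This yields a degree-3 equation in X; solving on (0,1), X = 0.619.

X = 0.619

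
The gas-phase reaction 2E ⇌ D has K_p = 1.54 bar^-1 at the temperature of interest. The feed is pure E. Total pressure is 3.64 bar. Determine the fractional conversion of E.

Basis: 1 mol E initially; let X = conversion of E. Extent ξ = 0.5X.
Species balance: n_E = 1 − X; n_D = 0.5X.
n_T = Σnᵢ = 1 − 0.5X.
y_i = n_i/n_T, p_i = y_i·P. K_p = p_D / (p_E^2).
This yields a degree-2 equation in X; solving on (0,1), X = 0.793.

X = 0.793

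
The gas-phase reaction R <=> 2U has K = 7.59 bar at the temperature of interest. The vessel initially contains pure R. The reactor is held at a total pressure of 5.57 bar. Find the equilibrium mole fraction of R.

y_R = 0.330

Take 1 mol R as basis and let X be its fractional conversion, so ξ = X.
Mole table: n_R = 1 − X; n_U = 2X.
Summing: n_T = 1 + X.
With p_i = (n_i/n_T)P, K = p_U^2 / (p_R).
Setting this equal to 7.59 bar and taking the physical root (0 < X < 1) gives X = 0.504.
Then n_R = 0.496, n_T = 1.5, so y_R = 0.330.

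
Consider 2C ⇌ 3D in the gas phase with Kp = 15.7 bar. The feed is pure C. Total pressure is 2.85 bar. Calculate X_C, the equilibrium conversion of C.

X = 0.646

Basis: 1 mol C initially; let X = conversion of C. Extent ξ = 0.5X.
Mole table: n_C = 1 − X; n_D = 1.5X.
Total moles n_T = 1 + 0.5X.
With p_i = (n_i/n_T)P, Kp = p_D^3 / (p_C^2).
Setting this equal to 15.7 bar and taking the physical root (0 < X < 1) gives X = 0.646.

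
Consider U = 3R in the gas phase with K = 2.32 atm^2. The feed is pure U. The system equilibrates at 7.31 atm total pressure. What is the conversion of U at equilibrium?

Let X = conversion of U (basis 1 mol U); extent of reaction ξ = X.
Mole table: n_U = 1 − X; n_R = 3X.
Total moles n_T = 1 + 2X.
y_i = n_i/n_T, p_i = y_i·P. K = p_R^3 / (p_U).
This yields a degree-3 equation in X; solving on (0,1), X = 0.131.

X = 0.131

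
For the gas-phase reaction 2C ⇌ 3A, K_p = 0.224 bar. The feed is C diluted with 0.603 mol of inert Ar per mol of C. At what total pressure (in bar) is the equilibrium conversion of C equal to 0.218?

Basis: 1 mol C initially; let X = conversion of C. Extent ξ = 0.5X.
Mole table: n_C = 1 − X; n_A = 1.5X; n_I = 0.603 (inert).
Total moles n_T = 1.6 + 0.5X.
K_p = p_A^3 / (p_C^2) with p_i = (n_i/n_T)·P.
At X = 0.218: the mole-fraction product g(X) = Π y_i^ν_i = 0.0334. Since K_p = g(X)·P^{1}, P = (K_p/g)^(1/1) = (0.224/0.0334)^(1/1) = 6.71 bar.

P = 6.71 bar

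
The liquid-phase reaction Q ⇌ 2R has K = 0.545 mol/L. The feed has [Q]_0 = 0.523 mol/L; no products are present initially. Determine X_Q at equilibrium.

Let X = conversion of Q; extent ξ = 0.523·X mol/L.
Concentrations: [Q] = 0.523 − 0.523X; [R] = 1.05X.
K = [R]^2 / ([Q]).
Solving K = 0.545 for X ∈ (0,1): X = 0.397.

X = 0.397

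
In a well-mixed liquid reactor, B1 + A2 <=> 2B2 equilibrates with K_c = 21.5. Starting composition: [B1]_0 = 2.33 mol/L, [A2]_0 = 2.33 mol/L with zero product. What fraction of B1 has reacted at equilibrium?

X = 0.699

Let X = conversion of B1; extent ξ = 2.33·X mol/L.
Concentrations: [B1] = 2.33 − 2.33X; [A2] = 2.33 − 2.33X; [B2] = 4.66X.
K_c = [B2]^2 / ([B1] [A2]).
This equals 21.5 at X = 0.699 (the root in 0 < X < 1).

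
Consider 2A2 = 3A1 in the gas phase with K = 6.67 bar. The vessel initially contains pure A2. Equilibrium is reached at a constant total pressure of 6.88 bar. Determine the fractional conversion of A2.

X = 0.466

Basis: 1 mol A2 initially; let X = conversion of A2. Extent ξ = 0.5X.
Mole table: n_A2 = 1 − X; n_A1 = 1.5X.
Total moles n_T = 1 + 0.5X.
Mole fractions y_i = n_i/n_T; K = p_A1^3 / (p_A2^2) with p_i = y_i·P.
Setting this equal to 6.67 bar and taking the physical root (0 < X < 1) gives X = 0.466.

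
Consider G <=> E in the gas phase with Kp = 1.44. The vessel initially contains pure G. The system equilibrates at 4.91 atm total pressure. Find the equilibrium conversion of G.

X = 0.590

Basis: 1 mol G initially; let X = conversion of G. Extent ξ = X.
Mole table: n_G = 1 − X; n_E = X.
Since Δν = 0, n_T = 1 throughout.
y_i = n_i/n_T, p_i = y_i·P. Kp = p_E / (p_G).
This yields a degree-1 equation in X; solving on (0,1), X = 0.590.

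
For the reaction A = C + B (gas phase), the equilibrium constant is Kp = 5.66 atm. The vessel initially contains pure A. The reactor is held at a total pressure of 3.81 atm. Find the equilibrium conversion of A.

Basis: 1 mol A initially; let X = conversion of A. Extent ξ = X.
Mole table: n_A = 1 − X; n_C = X; n_B = X.
n_T = Σnᵢ = 1 + X.
Mole fractions y_i = n_i/n_T; Kp = p_C p_B / (p_A) with p_i = y_i·P.
Substituting and setting equal to 5.66 atm gives a polynomial in X; the root in (0,1) is X = 0.773.

X = 0.773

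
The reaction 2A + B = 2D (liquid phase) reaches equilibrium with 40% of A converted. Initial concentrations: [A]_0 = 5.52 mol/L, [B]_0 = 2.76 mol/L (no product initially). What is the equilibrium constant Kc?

Let X = conversion of A.
Concentrations: [A] = 5.52 − 5.52X; [B] = 2.76 − 2.76X; [D] = 5.52X.
At X = 0.4: [A] = 3.31, [B] = 1.66, [D] = 2.21.
Kc = [D]^2 / ([A]^2 [B]) = 0.268 L/mol.

Kc = 0.268 L/mol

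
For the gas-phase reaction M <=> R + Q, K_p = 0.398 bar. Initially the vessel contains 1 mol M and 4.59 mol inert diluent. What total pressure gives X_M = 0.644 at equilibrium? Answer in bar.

Take 1 mol M as basis and let X be its fractional conversion, so ξ = X.
Mole table: n_M = 1 − X; n_R = X; n_Q = X; n_I = 4.59 (inert).
Total moles n_T = 5.59 + X.
K_p = p_R p_Q / (p_M) with p_i = (n_i/n_T)·P.
At X = 0.644: the mole-fraction product g(X) = Π y_i^ν_i = 0.1869. Since K_p = g(X)·P^{1}, P = (K_p/g)^(1/1) = (0.398/0.1869)^(1/1) = 2.13 bar.

P = 2.13 bar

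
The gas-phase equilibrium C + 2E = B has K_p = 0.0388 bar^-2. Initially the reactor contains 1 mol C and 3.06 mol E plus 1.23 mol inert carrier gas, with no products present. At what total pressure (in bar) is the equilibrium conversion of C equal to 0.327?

P = 6.82 bar

Take 1 mol C as basis and let X be its fractional conversion, so ξ = X.
Moles: n_C = 1 − X; n_E = 3.06 − 2X; n_B = X; n_I = 1.23 (inert).
n_T = Σnᵢ = 5.29 − 2X.
K_p = p_B / (p_C p_E^2) with p_i = (n_i/n_T)·P.
At X = 0.327: the mole-fraction product g(X) = Π y_i^ν_i = 1.804. Since K_p = g(X)·P^{-2}, P = (g/K_p)^(1/2) = (1.804/0.0388)^(1/2) = 6.82 bar.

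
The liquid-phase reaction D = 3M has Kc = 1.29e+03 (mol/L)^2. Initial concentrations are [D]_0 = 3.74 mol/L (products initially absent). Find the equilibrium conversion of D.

X = 0.832

Let X = conversion of D; extent ξ = 3.74·X mol/L.
Concentrations: [D] = 3.74 − 3.74X; [M] = 11.2X.
Kc = [M]^3 / ([D]).
Solving Kc = 1.29e+03 for X ∈ (0,1): X = 0.832.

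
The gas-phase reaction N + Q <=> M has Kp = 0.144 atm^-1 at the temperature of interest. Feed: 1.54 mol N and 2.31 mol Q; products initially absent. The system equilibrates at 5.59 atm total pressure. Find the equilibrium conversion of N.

X = 0.305

Basis: 1.54 mol N initially; let X = conversion of N. Extent ξ = 1.54X.
Mole table: n_N = 1.54 − 1.54X; n_Q = 2.31 − 1.54X; n_M = 1.54X.
Total moles n_T = 3.85 − 1.54X.
With p_i = (n_i/n_T)P, Kp = p_M / (p_N p_Q).
Setting this equal to 0.144 atm^-1 and taking the physical root (0 < X < 1) gives X = 0.305.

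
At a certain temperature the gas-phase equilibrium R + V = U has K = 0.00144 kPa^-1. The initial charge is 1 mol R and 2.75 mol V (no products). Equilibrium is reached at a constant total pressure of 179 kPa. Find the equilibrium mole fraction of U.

Let X = conversion of R (basis 1 mol R); extent of reaction ξ = X.
Species balance: n_R = 1 − X; n_V = 2.75 − X; n_U = X.
Total moles n_T = 3.75 − X.
Mole fractions y_i = n_i/n_T; K = p_U / (p_R p_V) with p_i = y_i·P.
This yields a degree-2 equation in X; solving on (0,1), X = 0.157.
Then n_U = 0.157, n_T = 3.59, so y_U = 0.044.

y_U = 0.044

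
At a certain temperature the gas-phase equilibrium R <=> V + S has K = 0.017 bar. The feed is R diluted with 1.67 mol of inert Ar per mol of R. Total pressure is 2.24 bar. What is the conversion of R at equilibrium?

X = 0.136

Basis: 1 mol R initially; let X = conversion of R. Extent ξ = X.
Mole table: n_R = 1 − X; n_V = X; n_S = X; n_I = 1.67 (inert).
Total moles n_T = 2.67 + X.
With p_i = (n_i/n_T)P, K = p_V p_S / (p_R).
Setting this equal to 0.017 bar and taking the physical root (0 < X < 1) gives X = 0.136.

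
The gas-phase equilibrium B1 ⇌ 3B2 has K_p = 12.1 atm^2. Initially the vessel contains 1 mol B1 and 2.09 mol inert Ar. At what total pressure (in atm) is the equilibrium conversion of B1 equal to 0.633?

P = 3.51 atm

Take 1 mol B1 as basis and let X be its fractional conversion, so ξ = X.
Mole table: n_B1 = 1 − X; n_B2 = 3X; n_I = 2.09 (inert).
n_T = Σnᵢ = 3.09 + 2X.
K_p = p_B2^3 / (p_B1) with p_i = (n_i/n_T)·P.
At X = 0.633: the mole-fraction product g(X) = Π y_i^ν_i = 0.9834. Since K_p = g(X)·P^{2}, P = (K_p/g)^(1/2) = (12.1/0.9834)^(1/2) = 3.51 atm.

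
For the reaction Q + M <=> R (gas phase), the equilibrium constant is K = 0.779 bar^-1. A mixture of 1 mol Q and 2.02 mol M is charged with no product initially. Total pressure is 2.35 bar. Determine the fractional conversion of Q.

X = 0.523

Basis: 1 mol Q initially; let X = conversion of Q. Extent ξ = X.
Moles: n_Q = 1 − X; n_M = 2.02 − X; n_R = X.
n_T = Σnᵢ = 3.02 − X.
y_i = n_i/n_T, p_i = y_i·P. K = p_R / (p_Q p_M).
Substituting and setting equal to 0.779 bar^-1 gives a polynomial in X; the root in (0,1) is X = 0.523.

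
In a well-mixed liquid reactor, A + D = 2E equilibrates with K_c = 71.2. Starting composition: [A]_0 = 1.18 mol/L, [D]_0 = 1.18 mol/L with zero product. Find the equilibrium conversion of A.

Let X = conversion of A; extent ξ = 1.18·X mol/L.
Concentrations: [A] = 1.18 − 1.18X; [D] = 1.18 − 1.18X; [E] = 2.36X.
K_c = [E]^2 / ([A] [D]).
Setting equal to 71.2 and solving for X on (0,1) gives X = 0.808.

X = 0.808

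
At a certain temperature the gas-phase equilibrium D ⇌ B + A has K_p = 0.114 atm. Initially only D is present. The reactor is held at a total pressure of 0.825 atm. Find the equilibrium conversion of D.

X = 0.348

Take 1 mol D as basis and let X be its fractional conversion, so ξ = X.
Species balance: n_D = 1 − X; n_B = X; n_A = X.
n_T = Σnᵢ = 1 + X.
Mole fractions y_i = n_i/n_T; K_p = p_B p_A / (p_D) with p_i = y_i·P.
This yields a degree-2 equation in X; solving on (0,1), X = 0.348.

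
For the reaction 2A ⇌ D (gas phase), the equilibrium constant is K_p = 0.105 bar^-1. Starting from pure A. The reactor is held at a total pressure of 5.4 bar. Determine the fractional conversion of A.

Basis: 1 mol A initially; let X = conversion of A. Extent ξ = 0.5X.
Moles: n_A = 1 − X; n_D = 0.5X.
n_T = Σnᵢ = 1 − 0.5X.
y_i = n_i/n_T, p_i = y_i·P. K_p = p_D / (p_A^2).
Setting this equal to 0.105 bar^-1 and taking the physical root (0 < X < 1) gives X = 0.447.

X = 0.447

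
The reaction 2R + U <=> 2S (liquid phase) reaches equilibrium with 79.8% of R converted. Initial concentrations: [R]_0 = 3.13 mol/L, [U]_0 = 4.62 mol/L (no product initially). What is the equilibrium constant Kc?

Kc = 4.63 L/mol

Let X = conversion of R.
Concentrations: [R] = 3.13 − 3.13X; [U] = 4.62 − 1.56X; [S] = 3.13X.
At X = 0.798: [R] = 0.632, [U] = 3.37, [S] = 2.5.
Kc = [S]^2 / ([R]^2 [U]) = 4.63 L/mol.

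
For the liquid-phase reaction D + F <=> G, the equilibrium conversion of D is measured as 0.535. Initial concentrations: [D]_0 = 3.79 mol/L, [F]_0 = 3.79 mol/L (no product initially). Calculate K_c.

K_c = 0.653 L/mol

Let X = conversion of D.
Concentrations: [D] = 3.79 − 3.79X; [F] = 3.79 − 3.79X; [G] = 3.79X.
At X = 0.535: [D] = 1.76, [F] = 1.76, [G] = 2.03.
K_c = [G] / ([D] [F]) = 0.653 L/mol.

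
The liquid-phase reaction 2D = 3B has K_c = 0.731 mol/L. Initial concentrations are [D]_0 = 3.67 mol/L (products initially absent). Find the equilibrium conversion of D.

Let X = conversion of D; extent ξ = 3.67X/2 mol/L.
Concentrations: [D] = 3.67 − 3.67X; [B] = 5.5X.
K_c = [B]^3 / ([D]^2).
Solving K_c = 0.731 for X ∈ (0,1): X = 0.305.

X = 0.305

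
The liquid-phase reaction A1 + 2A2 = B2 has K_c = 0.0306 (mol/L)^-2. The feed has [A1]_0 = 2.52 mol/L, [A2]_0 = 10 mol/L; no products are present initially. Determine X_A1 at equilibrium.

Let X = conversion of A1; extent ξ = 2.52·X mol/L.
Concentrations: [A1] = 2.52 − 2.52X; [A2] = 10 − 5.04X; [B2] = 2.52X.
K_c = [B2] / ([A1] [A2]^2).
This equals 0.0306 at X = 0.599 (the root in 0 < X < 1).

X = 0.599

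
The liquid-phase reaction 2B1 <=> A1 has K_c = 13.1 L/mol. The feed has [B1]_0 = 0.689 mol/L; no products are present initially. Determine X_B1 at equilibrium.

Let X = conversion of B1; extent ξ = 0.689X/2 mol/L.
Concentrations: [B1] = 0.689 − 0.689X; [A1] = 0.344X.
K_c = [A1] / ([B1]^2).
Solving K_c = 13.1 for X ∈ (0,1): X = 0.791.

X = 0.791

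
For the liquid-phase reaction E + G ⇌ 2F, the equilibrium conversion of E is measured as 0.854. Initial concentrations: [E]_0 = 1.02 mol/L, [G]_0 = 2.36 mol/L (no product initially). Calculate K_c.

K_c = 13.7

Let X = conversion of E.
Concentrations: [E] = 1.02 − 1.02X; [G] = 2.36 − 1.02X; [F] = 2.04X.
At X = 0.854: [E] = 0.149, [G] = 1.49, [F] = 1.74.
K_c = [F]^2 / ([E] [G]) = 13.7.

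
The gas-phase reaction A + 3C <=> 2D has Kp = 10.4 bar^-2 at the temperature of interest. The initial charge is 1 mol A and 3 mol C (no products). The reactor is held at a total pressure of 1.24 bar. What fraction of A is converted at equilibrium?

X = 0.598

Basis: 1 mol A initially; let X = conversion of A. Extent ξ = X.
Mole table: n_A = 1 − X; n_C = 3 − 3X; n_D = 2X.
Total moles n_T = 4 − 2X.
y_i = n_i/n_T, p_i = y_i·P. Kp = p_D^2 / (p_A p_C^3).
Substituting and setting equal to 10.4 bar^-2 gives a polynomial in X; the root in (0,1) is X = 0.598.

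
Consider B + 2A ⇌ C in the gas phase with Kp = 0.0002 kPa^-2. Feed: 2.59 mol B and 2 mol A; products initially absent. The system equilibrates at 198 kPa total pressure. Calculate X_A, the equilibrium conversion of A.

Basis: 2 mol A initially; let X = conversion of A. Extent ξ = X.
At extent ξ: n_B = 2.59 − X; n_A = 2 − 2X; n_C = X.
Total moles n_T = 4.59 − 2X.
With p_i = (n_i/n_T)P, Kp = p_C / (p_B p_A^2).
Substituting and setting equal to 0.0002 kPa^-2 gives a polynomial in X; the root in (0,1) is X = 0.659.

X = 0.659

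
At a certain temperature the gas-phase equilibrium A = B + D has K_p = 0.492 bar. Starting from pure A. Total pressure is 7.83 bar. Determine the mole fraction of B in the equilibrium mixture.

Basis: 1 mol A initially; let X = conversion of A. Extent ξ = X.
Mole table: n_A = 1 − X; n_B = X; n_D = X.
Summing: n_T = 1 + X.
Mole fractions y_i = n_i/n_T; K_p = p_B p_D / (p_A) with p_i = y_i·P.
Setting this equal to 0.492 bar and taking the physical root (0 < X < 1) gives X = 0.243.
Then n_B = 0.243, n_T = 1.24, so y_B = 0.196.

y_B = 0.196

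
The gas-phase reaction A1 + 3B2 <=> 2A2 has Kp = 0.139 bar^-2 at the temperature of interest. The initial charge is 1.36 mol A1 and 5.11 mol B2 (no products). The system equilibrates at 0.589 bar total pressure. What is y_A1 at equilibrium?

Let X = conversion of A1 (basis 1.36 mol A1); extent of reaction ξ = 1.36X.
Moles: n_A1 = 1.36 − 1.36X; n_B2 = 5.11 − 4.08X; n_A2 = 2.72X.
n_T = Σnᵢ = 6.47 − 2.72X.
With p_i = (n_i/n_T)P, Kp = p_A2^2 / (p_A1 p_B2^3).
Setting this equal to 0.139 bar^-2 and taking the physical root (0 < X < 1) gives X = 0.139.
Then n_A1 = 1.17, n_T = 6.09, so y_A1 = 0.192.

y_A1 = 0.192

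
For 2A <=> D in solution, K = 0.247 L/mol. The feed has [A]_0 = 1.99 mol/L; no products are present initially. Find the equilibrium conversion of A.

X = 0.379

Let X = conversion of A; extent ξ = 1.99X/2 mol/L.
Concentrations: [A] = 1.99 − 1.99X; [D] = 0.995X.
K = [D] / ([A]^2).
Setting equal to 0.247 and solving for X on (0,1) gives X = 0.379.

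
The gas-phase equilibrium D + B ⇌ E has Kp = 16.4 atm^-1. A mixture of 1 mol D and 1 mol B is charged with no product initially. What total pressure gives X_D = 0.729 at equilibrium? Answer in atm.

P = 0.769 atm

Take 1 mol D as basis and let X be its fractional conversion, so ξ = X.
Moles: n_D = 1 − X; n_B = 1 − X; n_E = X.
n_T = Σnᵢ = 2 − X.
Kp = p_E / (p_D p_B) with p_i = (n_i/n_T)·P.
At X = 0.729: the mole-fraction product g(X) = Π y_i^ν_i = 12.62. Since Kp = g(X)·P^{-1}, P = (g/Kp)^(1/1) = (12.62/16.4)^(1/1) = 0.769 atm.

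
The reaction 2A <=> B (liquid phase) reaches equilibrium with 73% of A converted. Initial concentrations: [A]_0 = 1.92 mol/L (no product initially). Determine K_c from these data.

Let X = conversion of A.
Concentrations: [A] = 1.92 − 1.92X; [B] = 0.96X.
At X = 0.73: [A] = 0.518, [B] = 0.701.
K_c = [B] / ([A]^2) = 2.61 L/mol.

K_c = 2.61 L/mol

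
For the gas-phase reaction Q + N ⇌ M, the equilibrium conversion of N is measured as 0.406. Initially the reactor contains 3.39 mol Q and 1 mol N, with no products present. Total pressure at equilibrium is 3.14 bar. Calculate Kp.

Basis: 1 mol N initially; let X = conversion of N. Extent ξ = X.
Moles: n_Q = 3.39 − X; n_N = 1 − X; n_M = X.
n_T = Σnᵢ = 4.39 − X.
At X = 0.406: n_Q = 2.98, n_N = 0.594, n_M = 0.406, n_T = 3.98.
p_i = (n_i/n_T)·P. Kp = p_M / (p_Q p_N) = 0.291 bar^-1.

Kp = 0.291 bar^-1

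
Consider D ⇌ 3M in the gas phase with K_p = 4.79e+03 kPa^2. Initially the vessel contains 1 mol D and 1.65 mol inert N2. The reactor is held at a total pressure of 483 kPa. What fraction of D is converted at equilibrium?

X = 0.178

Basis: 1 mol D initially; let X = conversion of D. Extent ξ = X.
Mole table: n_D = 1 − X; n_M = 3X; n_I = 1.65 (inert).
n_T = Σnᵢ = 2.65 + 2X.
Mole fractions y_i = n_i/n_T; K_p = p_M^3 / (p_D) with p_i = y_i·P.
Substituting and setting equal to 4.79e+03 kPa^2 gives a polynomial in X; the root in (0,1) is X = 0.178.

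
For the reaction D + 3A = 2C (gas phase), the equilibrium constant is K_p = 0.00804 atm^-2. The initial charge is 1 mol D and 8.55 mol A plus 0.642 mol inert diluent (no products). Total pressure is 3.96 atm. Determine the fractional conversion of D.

Take 1 mol D as basis and let X be its fractional conversion, so ξ = X.
At extent ξ: n_D = 1 − X; n_A = 8.55 − 3X; n_C = 2X; n_I = 0.642 (inert).
Total moles n_T = 10.2 − 2X.
y_i = n_i/n_T, p_i = y_i·P. K_p = p_C^2 / (p_D p_A^3).
This yields a degree-4 equation in X; solving on (0,1), X = 0.320.

X = 0.320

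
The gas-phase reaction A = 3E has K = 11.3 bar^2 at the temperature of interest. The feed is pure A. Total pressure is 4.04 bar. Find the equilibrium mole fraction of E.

Take 1 mol A as basis and let X be its fractional conversion, so ξ = X.
Mole table: n_A = 1 − X; n_E = 3X.
Total moles n_T = 1 + 2X.
With p_i = (n_i/n_T)P, K = p_E^3 / (p_A).
Setting this equal to 11.3 bar^2 and taking the physical root (0 < X < 1) gives X = 0.365.
Then n_E = 1.1, n_T = 1.73, so y_E = 0.633.

y_E = 0.633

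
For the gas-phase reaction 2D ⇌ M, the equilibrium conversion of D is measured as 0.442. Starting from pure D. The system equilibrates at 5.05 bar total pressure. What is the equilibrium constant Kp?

Kp = 0.109 bar^-1

Basis: 1 mol D initially; let X = conversion of D. Extent ξ = 0.5X.
Species balance: n_D = 1 − X; n_M = 0.5X.
Total moles n_T = 1 − 0.5X.
At X = 0.442: n_D = 0.558, n_M = 0.221, n_T = 0.779.
p_i = (n_i/n_T)·P. Kp = p_M / (p_D^2) = 0.109 bar^-1.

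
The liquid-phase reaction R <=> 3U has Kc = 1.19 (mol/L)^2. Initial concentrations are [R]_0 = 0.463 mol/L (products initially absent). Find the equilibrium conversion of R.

X = 0.476

Let X = conversion of R; extent ξ = 0.463·X mol/L.
Concentrations: [R] = 0.463 − 0.463X; [U] = 1.39X.
Kc = [U]^3 / ([R]).
Equating to 1.19 (mol/L)^2: the physical root is X = 0.476.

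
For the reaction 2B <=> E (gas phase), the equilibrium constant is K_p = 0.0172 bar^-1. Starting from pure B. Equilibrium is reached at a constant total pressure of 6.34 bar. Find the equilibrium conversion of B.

X = 0.166

Take 1 mol B as basis and let X be its fractional conversion, so ξ = 0.5X.
At extent ξ: n_B = 1 − X; n_E = 0.5X.
Summing: n_T = 1 − 0.5X.
y_i = n_i/n_T, p_i = y_i·P. K_p = p_E / (p_B^2).
Equating to 0.0172 bar^-1 and solving on 0 < X < 1: X = 0.166.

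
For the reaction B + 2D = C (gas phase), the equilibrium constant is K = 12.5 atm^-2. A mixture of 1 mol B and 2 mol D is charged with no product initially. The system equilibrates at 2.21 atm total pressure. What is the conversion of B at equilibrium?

X = 0.816

Take 1 mol B as basis and let X be its fractional conversion, so ξ = X.
Species balance: n_B = 1 − X; n_D = 2 − 2X; n_C = X.
Total moles n_T = 3 − 2X.
Mole fractions y_i = n_i/n_T; K = p_C / (p_B p_D^2) with p_i = y_i·P.
Substituting and setting equal to 12.5 atm^-2 gives a polynomial in X; the root in (0,1) is X = 0.816.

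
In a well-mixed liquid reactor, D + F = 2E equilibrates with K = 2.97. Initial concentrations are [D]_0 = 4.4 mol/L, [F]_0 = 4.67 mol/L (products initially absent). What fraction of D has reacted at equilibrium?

X = 0.477

Let X = conversion of D; extent ξ = 4.4·X mol/L.
Concentrations: [D] = 4.4 − 4.4X; [F] = 4.67 − 4.4X; [E] = 8.8X.
K = [E]^2 / ([D] [F]).
Setting equal to 2.97 and solving for X on (0,1) gives X = 0.477.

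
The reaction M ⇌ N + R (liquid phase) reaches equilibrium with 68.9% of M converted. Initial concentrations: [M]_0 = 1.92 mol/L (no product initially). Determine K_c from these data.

K_c = 2.93 mol/L

Let X = conversion of M.
Concentrations: [M] = 1.92 − 1.92X; [N] = 1.92X; [R] = 1.92X.
At X = 0.689: [M] = 0.597, [N] = 1.32, [R] = 1.32.
K_c = [N] [R] / ([M]) = 2.93 mol/L.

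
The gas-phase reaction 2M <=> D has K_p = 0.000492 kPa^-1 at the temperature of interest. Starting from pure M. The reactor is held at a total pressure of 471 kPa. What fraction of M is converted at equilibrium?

Basis: 1 mol M initially; let X = conversion of M. Extent ξ = 0.5X.
Mole table: n_M = 1 − X; n_D = 0.5X.
n_T = Σnᵢ = 1 − 0.5X.
With p_i = (n_i/n_T)P, K_p = p_D / (p_M^2).
Setting this equal to 0.000492 kPa^-1 and taking the physical root (0 < X < 1) gives X = 0.280.

X = 0.280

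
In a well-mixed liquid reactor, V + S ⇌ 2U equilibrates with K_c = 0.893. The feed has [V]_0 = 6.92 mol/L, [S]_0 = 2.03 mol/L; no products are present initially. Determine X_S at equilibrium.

Let X = conversion of S; extent ξ = 2.03·X mol/L.
Concentrations: [V] = 6.92 − 2.03X; [S] = 2.03 − 2.03X; [U] = 4.06X.
K_c = [U]^2 / ([V] [S]).
This equals 0.893 at X = 0.542 (the root in 0 < X < 1).

X = 0.542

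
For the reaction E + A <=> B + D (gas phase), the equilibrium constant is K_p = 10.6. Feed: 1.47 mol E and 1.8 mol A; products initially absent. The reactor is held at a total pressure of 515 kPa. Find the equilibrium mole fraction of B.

Basis: 1.47 mol E initially; let X = conversion of E. Extent ξ = 1.47X.
Mole table: n_E = 1.47 − 1.47X; n_A = 1.8 − 1.47X; n_B = 1.47X; n_D = 1.47X.
Since Δν = 0, n_T = 3.27 throughout.
Mole fractions y_i = n_i/n_T; K_p = p_B p_D / (p_E p_A) with p_i = y_i·P.
Equating to 10.6 and solving on 0 < X < 1: X = 0.833.
Then n_B = 1.22, n_T = 3.27, so y_B = 0.374.

y_B = 0.374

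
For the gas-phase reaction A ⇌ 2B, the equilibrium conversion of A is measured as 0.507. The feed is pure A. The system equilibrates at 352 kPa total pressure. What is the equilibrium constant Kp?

Let X = conversion of A (basis 1 mol A); extent of reaction ξ = X.
Species balance: n_A = 1 − X; n_B = 2X.
Summing: n_T = 1 + X.
At X = 0.507: n_A = 0.493, n_B = 1.01, n_T = 1.51.
p_i = (n_i/n_T)·P. Kp = p_B^2 / (p_A) = 487 kPa.

Kp = 487 kPa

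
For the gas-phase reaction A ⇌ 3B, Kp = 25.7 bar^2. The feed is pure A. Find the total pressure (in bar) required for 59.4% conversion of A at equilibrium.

P = 2.97 bar

Let X = conversion of A (basis 1 mol A); extent of reaction ξ = X.
Moles: n_A = 1 − X; n_B = 3X.
Total moles n_T = 1 + 2X.
Kp = p_B^3 / (p_A) with p_i = (n_i/n_T)·P.
At X = 0.594: the mole-fraction product g(X) = Π y_i^ν_i = 2.911. Since Kp = g(X)·P^{2}, P = (Kp/g)^(1/2) = (25.7/2.911)^(1/2) = 2.97 bar.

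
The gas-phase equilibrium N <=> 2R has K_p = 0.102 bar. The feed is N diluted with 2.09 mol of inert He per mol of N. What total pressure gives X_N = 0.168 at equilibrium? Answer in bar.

Let X = conversion of N (basis 1 mol N); extent of reaction ξ = X.
Mole table: n_N = 1 − X; n_R = 2X; n_I = 2.09 (inert).
Total moles n_T = 3.09 + X.
K_p = p_R^2 / (p_N) with p_i = (n_i/n_T)·P.
At X = 0.168: the mole-fraction product g(X) = Π y_i^ν_i = 0.04165. Since K_p = g(X)·P^{1}, P = (K_p/g)^(1/1) = (0.102/0.04165)^(1/1) = 2.45 bar.

P = 2.45 bar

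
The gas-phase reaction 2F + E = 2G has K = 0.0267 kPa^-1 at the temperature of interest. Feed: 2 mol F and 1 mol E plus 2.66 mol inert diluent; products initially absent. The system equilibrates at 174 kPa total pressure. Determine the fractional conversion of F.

Let X = conversion of F (basis 2 mol F); extent of reaction ξ = X.
At extent ξ: n_F = 2 − 2X; n_E = 1 − X; n_G = 2X; n_I = 2.66 (inert).
Summing: n_T = 5.66 − X.
Mole fractions y_i = n_i/n_T; K = p_G^2 / (p_F^2 p_E) with p_i = y_i·P.
This yields a degree-3 equation in X; solving on (0,1), X = 0.418.

X = 0.418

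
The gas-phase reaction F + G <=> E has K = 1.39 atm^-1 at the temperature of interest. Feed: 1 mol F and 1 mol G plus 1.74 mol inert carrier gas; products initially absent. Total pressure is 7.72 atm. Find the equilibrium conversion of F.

Basis: 1 mol F initially; let X = conversion of F. Extent ξ = X.
Species balance: n_F = 1 − X; n_G = 1 − X; n_E = X; n_I = 1.74 (inert).
Summing: n_T = 3.74 − X.
With p_i = (n_i/n_T)P, K = p_E / (p_F p_G).
Setting this equal to 1.39 atm^-1 and taking the physical root (0 < X < 1) gives X = 0.585.

X = 0.585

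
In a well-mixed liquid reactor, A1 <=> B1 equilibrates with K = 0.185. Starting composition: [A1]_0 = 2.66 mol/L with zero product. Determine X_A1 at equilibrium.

Let X = conversion of A1; extent ξ = 2.66·X mol/L.
Concentrations: [A1] = 2.66 − 2.66X; [B1] = 2.66X.
K = [B1] / ([A1]).
Setting equal to 0.185 and solving for X on (0,1) gives X = 0.156.

X = 0.156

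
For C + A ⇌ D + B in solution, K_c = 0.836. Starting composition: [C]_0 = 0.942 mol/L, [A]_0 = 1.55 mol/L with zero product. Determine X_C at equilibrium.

X = 0.596

Let X = conversion of C; extent ξ = 0.942·X mol/L.
Concentrations: [C] = 0.942 − 0.942X; [A] = 1.55 − 0.942X; [D] = 0.942X; [B] = 0.942X.
K_c = [D] [B] / ([C] [A]).
This equals 0.836 at X = 0.596 (the root in 0 < X < 1).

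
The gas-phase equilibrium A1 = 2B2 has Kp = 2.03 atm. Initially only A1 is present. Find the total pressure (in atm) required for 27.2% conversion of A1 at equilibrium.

Let X = conversion of A1 (basis 1 mol A1); extent of reaction ξ = X.
Species balance: n_A1 = 1 − X; n_B2 = 2X.
Total moles n_T = 1 + X.
Kp = p_B2^2 / (p_A1) with p_i = (n_i/n_T)·P.
At X = 0.272: the mole-fraction product g(X) = Π y_i^ν_i = 0.3196. Since Kp = g(X)·P^{1}, P = (Kp/g)^(1/1) = (2.03/0.3196)^(1/1) = 6.35 atm.

P = 6.35 atm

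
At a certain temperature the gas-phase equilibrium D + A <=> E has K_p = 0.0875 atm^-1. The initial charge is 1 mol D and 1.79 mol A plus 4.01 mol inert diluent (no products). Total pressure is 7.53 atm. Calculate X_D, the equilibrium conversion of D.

X = 0.140

Let X = conversion of D (basis 1 mol D); extent of reaction ξ = X.
At extent ξ: n_D = 1 − X; n_A = 1.79 − X; n_E = X; n_I = 4.01 (inert).
n_T = Σnᵢ = 6.8 − X.
With p_i = (n_i/n_T)P, K_p = p_E / (p_D p_A).
Equating to 0.0875 atm^-1 and solving on 0 < X < 1: X = 0.140.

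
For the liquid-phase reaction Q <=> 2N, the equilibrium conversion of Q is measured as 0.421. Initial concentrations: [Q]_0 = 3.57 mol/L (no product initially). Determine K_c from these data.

K_c = 4.37 mol/L

Let X = conversion of Q.
Concentrations: [Q] = 3.57 − 3.57X; [N] = 7.14X.
At X = 0.421: [Q] = 2.07, [N] = 3.01.
K_c = [N]^2 / ([Q]) = 4.37 mol/L.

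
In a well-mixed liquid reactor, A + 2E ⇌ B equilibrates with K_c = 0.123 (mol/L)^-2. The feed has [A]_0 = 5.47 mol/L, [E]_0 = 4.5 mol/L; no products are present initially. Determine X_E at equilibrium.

Let X = conversion of E; extent ξ = 4.5X/2 mol/L.
Concentrations: [A] = 5.47 − 2.25X; [E] = 4.5 − 4.5X; [B] = 2.25X.
K_c = [B] / ([A] [E]^2).
Setting equal to 0.123 and solving for X on (0,1) gives X = 0.627.

X = 0.627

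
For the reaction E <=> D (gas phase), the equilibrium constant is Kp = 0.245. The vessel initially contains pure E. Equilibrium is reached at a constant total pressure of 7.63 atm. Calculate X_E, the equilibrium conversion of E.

X = 0.197

Take 1 mol E as basis and let X be its fractional conversion, so ξ = X.
At extent ξ: n_E = 1 − X; n_D = X.
n_T stays at 1 (no change in mole number).
Mole fractions y_i = n_i/n_T; Kp = p_D / (p_E) with p_i = y_i·P.
Setting this equal to 0.245 and taking the physical root (0 < X < 1) gives X = 0.197.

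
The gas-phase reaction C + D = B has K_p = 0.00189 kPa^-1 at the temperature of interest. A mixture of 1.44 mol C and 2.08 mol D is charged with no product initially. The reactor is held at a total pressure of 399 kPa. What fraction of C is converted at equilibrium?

X = 0.288

Let X = conversion of C (basis 1.44 mol C); extent of reaction ξ = 1.44X.
Moles: n_C = 1.44 − 1.44X; n_D = 2.08 − 1.44X; n_B = 1.44X.
n_T = Σnᵢ = 3.52 − 1.44X.
With p_i = (n_i/n_T)P, K_p = p_B / (p_C p_D).
Setting this equal to 0.00189 kPa^-1 and taking the physical root (0 < X < 1) gives X = 0.288.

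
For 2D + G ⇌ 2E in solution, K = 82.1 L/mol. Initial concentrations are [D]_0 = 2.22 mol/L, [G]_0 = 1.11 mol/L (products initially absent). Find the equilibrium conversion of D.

X = 0.807

Let X = conversion of D; extent ξ = 2.22X/2 mol/L.
Concentrations: [D] = 2.22 − 2.22X; [G] = 1.11 − 1.11X; [E] = 2.22X.
K = [E]^2 / ([D]^2 [G]).
Solving K = 82.1 for X ∈ (0,1): X = 0.807.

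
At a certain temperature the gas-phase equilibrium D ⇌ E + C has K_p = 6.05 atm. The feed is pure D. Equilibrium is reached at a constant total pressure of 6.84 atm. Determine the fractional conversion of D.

X = 0.685

Basis: 1 mol D initially; let X = conversion of D. Extent ξ = X.
Mole table: n_D = 1 − X; n_E = X; n_C = X.
n_T = Σnᵢ = 1 + X.
y_i = n_i/n_T, p_i = y_i·P. K_p = p_E p_C / (p_D).
Substituting and setting equal to 6.05 atm gives a polynomial in X; the root in (0,1) is X = 0.685.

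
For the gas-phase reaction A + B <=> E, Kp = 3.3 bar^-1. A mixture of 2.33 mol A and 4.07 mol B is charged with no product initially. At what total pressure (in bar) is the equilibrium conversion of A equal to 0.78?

Basis: 2.33 mol A initially; let X = conversion of A. Extent ξ = 2.33X.
Mole table: n_A = 2.33 − 2.33X; n_B = 4.07 − 2.33X; n_E = 2.33X.
Summing: n_T = 6.4 − 2.33X.
Kp = p_E / (p_A p_B) with p_i = (n_i/n_T)·P.
At X = 0.78: the mole-fraction product g(X) = Π y_i^ν_i = 7.213. Since Kp = g(X)·P^{-1}, P = (g/Kp)^(1/1) = (7.213/3.3)^(1/1) = 2.19 bar.

P = 2.19 bar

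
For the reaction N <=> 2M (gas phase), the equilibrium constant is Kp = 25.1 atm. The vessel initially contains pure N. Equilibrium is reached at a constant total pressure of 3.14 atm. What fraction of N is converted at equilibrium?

X = 0.816

Basis: 1 mol N initially; let X = conversion of N. Extent ξ = X.
Mole table: n_N = 1 − X; n_M = 2X.
Summing: n_T = 1 + X.
y_i = n_i/n_T, p_i = y_i·P. Kp = p_M^2 / (p_N).
Setting this equal to 25.1 atm and taking the physical root (0 < X < 1) gives X = 0.816.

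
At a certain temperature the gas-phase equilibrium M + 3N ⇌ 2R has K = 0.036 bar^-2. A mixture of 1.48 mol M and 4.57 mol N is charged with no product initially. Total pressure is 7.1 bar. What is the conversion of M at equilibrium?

X = 0.406

Basis: 1.48 mol M initially; let X = conversion of M. Extent ξ = 1.48X.
Mole table: n_M = 1.48 − 1.48X; n_N = 4.57 − 4.44X; n_R = 2.96X.
n_T = Σnᵢ = 6.05 − 2.96X.
y_i = n_i/n_T, p_i = y_i·P. K = p_R^2 / (p_M p_N^3).
This yields a degree-4 equation in X; solving on (0,1), X = 0.406.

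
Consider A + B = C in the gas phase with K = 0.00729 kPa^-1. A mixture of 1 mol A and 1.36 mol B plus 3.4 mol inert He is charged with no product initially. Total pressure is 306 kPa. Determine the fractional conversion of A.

Let X = conversion of A (basis 1 mol A); extent of reaction ξ = X.
At extent ξ: n_A = 1 − X; n_B = 1.36 − X; n_C = X; n_I = 3.4 (inert).
n_T = Σnᵢ = 5.76 − X.
With p_i = (n_i/n_T)P, K = p_C / (p_A p_B).
This yields a degree-2 equation in X; solving on (0,1), X = 0.302.

X = 0.302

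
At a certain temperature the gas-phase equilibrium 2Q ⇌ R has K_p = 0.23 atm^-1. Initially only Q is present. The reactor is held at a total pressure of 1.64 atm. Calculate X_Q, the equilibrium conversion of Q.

X = 0.369

Let X = conversion of Q (basis 1 mol Q); extent of reaction ξ = 0.5X.
At extent ξ: n_Q = 1 − X; n_R = 0.5X.
Total moles n_T = 1 − 0.5X.
With p_i = (n_i/n_T)P, K_p = p_R / (p_Q^2).
This yields a degree-2 equation in X; solving on (0,1), X = 0.369.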